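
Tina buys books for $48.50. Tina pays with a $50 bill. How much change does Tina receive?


Start with the amount paid:
$50
Subtract the price:
$50 - $48.50 = $1.50

$1.50


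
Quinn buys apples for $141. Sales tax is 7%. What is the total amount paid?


Calculate the tax:
7% of $141 = $9.87
Add tax to price:
$141 + $9.87 = $150.87

$150.87


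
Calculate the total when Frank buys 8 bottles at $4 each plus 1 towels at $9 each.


Cost of bottles:
8 x $4 = $32
Cost of towels:
1 x $9 = $9
Add both:
$32 + $9 = $41

$41


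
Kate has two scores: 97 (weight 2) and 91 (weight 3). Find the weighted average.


Weighted sum:
2 x 97 + 3 x 91 = 467
Total weight:
2 + 3 = 5
Weighted average:
467 / 5 = 93.4

93.4


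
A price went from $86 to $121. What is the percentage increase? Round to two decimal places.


Find the absolute change:
|121 - 86| = 35
Divide by original and multiply by 100:
35 / 86 x 100 = 40.6976...% ≈ 40.7%

40.7%


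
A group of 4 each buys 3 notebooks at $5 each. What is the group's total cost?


Cost per person:
3 x $5 = $15
Group total:
4 x $15 = $60

$60


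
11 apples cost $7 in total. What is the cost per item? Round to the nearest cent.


Total cost: $7
Number of items: 11
Unit price: $7 / 11 = $0.6363... ≈ $0.64

$0.64


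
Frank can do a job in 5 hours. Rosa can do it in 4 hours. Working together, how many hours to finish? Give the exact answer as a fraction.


Frank's rate: 1/5 of the job per hour
Rosa's rate: 1/4 of the job per hour
Combined rate: 1/5 + 1/4 = 9/20 per hour
Time = 1 / (9/20) = 20/9 hours (≈ 2.22 hours)

20/9 hours


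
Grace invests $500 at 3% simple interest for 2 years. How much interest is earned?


Use the formula I = P x R x T / 100
P x R x T = 500 x 3 x 2 = 3000
I = 3000 / 100 = $30

$30


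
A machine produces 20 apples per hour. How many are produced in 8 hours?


Production rate: 20 apples per hour
Time: 8 hours
Total: 20 x 8 = 160 apples

160 apples


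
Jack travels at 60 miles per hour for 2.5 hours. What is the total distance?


Use the formula: distance = speed x time
Speed = 60 mph, Time = 2.5 hours
60 x 2.5 = 150 miles

150 miles


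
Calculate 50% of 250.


Convert percentage to decimal:
50% = 0.5
Multiply:
250 x 0.5 = 125

125


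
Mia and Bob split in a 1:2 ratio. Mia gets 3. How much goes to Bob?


Find the multiplier:
3 / 1 = 3
Apply to Bob's share:
2 x 3 = 6

6


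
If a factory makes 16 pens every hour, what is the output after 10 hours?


Production rate: 16 pens per hour
Time: 10 hours
Total: 16 x 10 = 160 pens

160 pens


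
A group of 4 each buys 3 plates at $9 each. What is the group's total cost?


Cost per person:
3 x $9 = $27
Group total:
4 x $27 = $108

$108


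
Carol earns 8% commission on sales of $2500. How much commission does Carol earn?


Convert rate to decimal:
8% = 0.08
Multiply by sales:
$2500 x 0.08 = $200

$200


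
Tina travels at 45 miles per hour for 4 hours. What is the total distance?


Use the formula: distance = speed x time
Speed = 45 mph, Time = 4 hours
45 x 4 = 180 miles

180 miles


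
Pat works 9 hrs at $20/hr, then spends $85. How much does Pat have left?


Calculate earnings:
9 x $20 = $180
Subtract spending:
$180 - $85 = $95

$95


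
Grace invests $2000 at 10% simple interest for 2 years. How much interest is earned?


Use the formula I = P x R x T / 100
P x R x T = 2000 x 10 x 2 = 40000
I = 40000 / 100 = $400

$400


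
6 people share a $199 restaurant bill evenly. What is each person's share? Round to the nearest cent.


Total bill: $199
Number of people: 6
Each pays: $199 / 6 = $33.1666... ≈ $33.17

$33.17


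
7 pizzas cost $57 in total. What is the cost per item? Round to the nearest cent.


Total cost: $57
Number of items: 7
Unit price: $57 / 7 = $8.1428... ≈ $8.14

$8.14


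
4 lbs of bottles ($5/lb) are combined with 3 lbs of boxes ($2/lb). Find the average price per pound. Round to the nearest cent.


Cost of bottles:
4 x $5 = $20
Cost of boxes:
3 x $2 = $6
Total cost: $20 + $6 = $26
Total weight: 7 lbs
Average: $26 / 7 = $3.7142... ≈ $3.71/lb

$3.71/lb


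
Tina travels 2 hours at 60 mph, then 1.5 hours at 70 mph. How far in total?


Leg 1 distance:
60 x 2 = 120 miles
Leg 2 distance:
70 x 1.5 = 105 miles
Total distance:
120 + 105 = 225 miles

225 miles


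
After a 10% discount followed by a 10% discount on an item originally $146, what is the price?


First discount:
10% of $146 = $14.60
Price after first discount:
$146 - $14.60 = $131.40
Second discount:
10% of $131.40 = $13.14
Final price:
$131.40 - $13.14 = $118.26

$118.26


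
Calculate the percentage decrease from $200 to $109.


Find the absolute change:
|109 - 200| = 91
Divide by original and multiply by 100:
91 / 200 x 100 = 45.5%

45.5%


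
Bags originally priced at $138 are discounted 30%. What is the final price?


Calculate the discount amount:
30% of $138 = $41.40
Subtract from original:
$138 - $41.40 = $96.60

$96.60


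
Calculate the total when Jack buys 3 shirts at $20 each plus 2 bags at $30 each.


Cost of shirts:
3 x $20 = $60
Cost of bags:
2 x $30 = $60
Add both:
$60 + $60 = $120

$120


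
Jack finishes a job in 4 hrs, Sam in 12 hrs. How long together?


Jack's rate: 1/4 of the job per hour
Sam's rate: 1/12 of the job per hour
Combined rate: 1/4 + 1/12 = 1/3 per hour
Time = 1 / (1/3) = 3 hours

3 hours


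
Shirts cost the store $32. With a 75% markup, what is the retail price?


Calculate the markup amount:
75% of $32 = $24
Add to cost:
$32 + $24 = $56

$56


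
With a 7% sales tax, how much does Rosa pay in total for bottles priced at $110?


Calculate the tax:
7% of $110 = $7.70
Add tax to price:
$110 + $7.70 = $117.70

$117.70


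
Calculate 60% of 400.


Convert percentage to decimal:
60% = 0.6
Multiply:
400 x 0.6 = 240

240


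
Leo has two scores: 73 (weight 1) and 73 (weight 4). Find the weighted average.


Weighted sum:
1 x 73 + 4 x 73 = 365
Total weight:
1 + 4 = 5
Weighted average:
365 / 5 = 73

73


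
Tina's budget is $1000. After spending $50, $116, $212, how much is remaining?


Add up expenses:
$50 + $116 + $212 = $378
Subtract from budget:
$1000 - $378 = $622

$622


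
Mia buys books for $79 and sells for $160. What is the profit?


Selling price = $160
Cost price = $79
Profit = selling price - cost price:
Profit = $160 - $79 = $81

$81


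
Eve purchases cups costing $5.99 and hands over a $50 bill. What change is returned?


Start with the amount paid:
$50
Subtract the price:
$50 - $5.99 = $44.01

$44.01


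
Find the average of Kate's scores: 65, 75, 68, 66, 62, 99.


Add the scores:
65 + 75 + 68 + 66 + 62 + 99 = 435
Divide by the number of tests:
435 / 6 = 72.5

72.5


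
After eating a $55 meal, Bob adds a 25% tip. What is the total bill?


Calculate the tip:
25% of $55 = $13.75
Add tip to meal cost:
$55 + $13.75 = $68.75

$68.75


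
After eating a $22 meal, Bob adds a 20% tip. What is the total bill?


Calculate the tip:
20% of $22 = $4.40
Add tip to meal cost:
$22 + $4.40 = $26.40

$26.40


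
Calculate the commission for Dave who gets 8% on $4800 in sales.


Convert rate to decimal:
8% = 0.08
Multiply by sales:
$4800 x 0.08 = $384

$384


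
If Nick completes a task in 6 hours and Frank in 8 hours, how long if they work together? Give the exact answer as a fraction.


Nick's rate: 1/6 of the job per hour
Frank's rate: 1/8 of the job per hour
Combined rate: 1/6 + 1/8 = 7/24 per hour
Time = 1 / (7/24) = 24/7 hours (≈ 3.43 hours)

24/7 hours


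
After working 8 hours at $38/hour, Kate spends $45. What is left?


Calculate earnings:
8 x $38 = $304
Subtract spending:
$304 - $45 = $259

$259


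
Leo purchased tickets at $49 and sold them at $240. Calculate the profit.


Selling price = $240
Cost price = $49
Profit = selling price - cost price:
Profit = $240 - $49 = $191

$191


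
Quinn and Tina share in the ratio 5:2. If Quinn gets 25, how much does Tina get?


Find the multiplier:
25 / 5 = 5
Apply to Tina's share:
2 x 5 = 10

10


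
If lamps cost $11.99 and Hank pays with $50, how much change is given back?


Start with the amount paid:
$50
Subtract the price:
$50 - $11.99 = $38.01

$38.01


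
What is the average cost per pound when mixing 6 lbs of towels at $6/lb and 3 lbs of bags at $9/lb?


Cost of towels:
6 x $6 = $36
Cost of bags:
3 x $9 = $27
Total cost: $36 + $27 = $63
Total weight: 9 lbs
Average: $63 / 9 = $7/lb

$7/lb


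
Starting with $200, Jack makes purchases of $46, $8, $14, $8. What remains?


Add up expenses:
$46 + $8 + $14 + $8 = $76
Subtract from budget:
$200 - $76 = $124

$124


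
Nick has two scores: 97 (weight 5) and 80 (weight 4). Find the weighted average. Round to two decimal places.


Weighted sum:
5 x 97 + 4 x 80 = 805
Total weight:
5 + 4 = 9
Weighted average:
805 / 9 = 89.4444... ≈ 89.44

89.44


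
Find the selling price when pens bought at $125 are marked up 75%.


Calculate the markup amount:
75% of $125 = $93.75
Add to cost:
$125 + $93.75 = $218.75

$218.75


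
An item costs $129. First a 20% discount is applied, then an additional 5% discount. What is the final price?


First discount:
20% of $129 = $25.80
Price after first discount:
$129 - $25.80 = $103.20
Second discount:
5% of $103.20 = $5.16
Final price:
$103.20 - $5.16 = $98.04

$98.04


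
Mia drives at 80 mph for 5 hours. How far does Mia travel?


Use the formula: distance = speed x time
Speed = 80 mph, Time = 5 hours
80 x 5 = 400 miles

400 miles


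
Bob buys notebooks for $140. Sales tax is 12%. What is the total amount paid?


Calculate the tax:
12% of $140 = $16.80
Add tax to price:
$140 + $16.80 = $156.80

$156.80


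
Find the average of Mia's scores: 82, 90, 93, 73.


Add the scores:
82 + 90 + 93 + 73 = 338
Divide by the number of tests:
338 / 4 = 84.5

84.5


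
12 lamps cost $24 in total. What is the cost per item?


Total cost: $24
Number of items: 12
Unit price: $24 / 12 = $2

$2


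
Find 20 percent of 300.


Convert percentage to decimal:
20% = 0.2
Multiply:
300 x 0.2 = 60

60


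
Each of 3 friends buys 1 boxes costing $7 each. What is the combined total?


Cost per person:
1 x $7 = $7
Group total:
3 x $7 = $21

$21


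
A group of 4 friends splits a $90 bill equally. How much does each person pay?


Total bill: $90
Number of people: 4
Each pays: $90 / 4 = $22.50

$22.50


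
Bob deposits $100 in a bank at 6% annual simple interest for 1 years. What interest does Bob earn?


Use the formula I = P x R x T / 100
P x R x T = 100 x 6 x 1 = 600
I = 600 / 100 = $6

$6


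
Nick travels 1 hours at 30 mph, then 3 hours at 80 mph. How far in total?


Leg 1 distance:
30 x 1 = 30 miles
Leg 2 distance:
80 x 3 = 240 miles
Total distance:
30 + 240 = 270 miles

270 miles


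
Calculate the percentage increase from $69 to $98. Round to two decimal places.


Find the absolute change:
|98 - 69| = 29
Divide by original and multiply by 100:
29 / 69 x 100 = 42.0289...% ≈ 42.03%

42.03%


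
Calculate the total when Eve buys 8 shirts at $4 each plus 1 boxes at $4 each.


Cost of shirts:
8 x $4 = $32
Cost of boxes:
1 x $4 = $4
Add both:
$32 + $4 = $36

$36


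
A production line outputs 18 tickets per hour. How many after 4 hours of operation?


Production rate: 18 tickets per hour
Time: 4 hours
Total: 18 x 4 = 72 tickets

72 tickets


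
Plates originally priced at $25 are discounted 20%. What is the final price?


Calculate the discount amount:
20% of $25 = $5
Subtract from original:
$25 - $5 = $20

$20


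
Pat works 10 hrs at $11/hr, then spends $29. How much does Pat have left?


Calculate earnings:
10 x $11 = $110
Subtract spending:
$110 - $29 = $81

$81


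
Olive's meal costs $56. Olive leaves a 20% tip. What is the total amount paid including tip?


Calculate the tip:
20% of $56 = $11.20
Add tip to meal cost:
$56 + $11.20 = $67.20

$67.20


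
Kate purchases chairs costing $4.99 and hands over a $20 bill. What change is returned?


Start with the amount paid:
$20
Subtract the price:
$20 - $4.99 = $15.01

$15.01


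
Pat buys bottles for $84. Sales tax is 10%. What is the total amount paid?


Calculate the tax:
10% of $84 = $8.40
Add tax to price:
$84 + $8.40 = $92.40

$92.40


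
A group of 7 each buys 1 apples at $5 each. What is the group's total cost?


Cost per person:
1 x $5 = $5
Group total:
7 x $5 = $35

$35


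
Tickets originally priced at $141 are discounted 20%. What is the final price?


Calculate the discount amount:
20% of $141 = $28.20
Subtract from original:
$141 - $28.20 = $112.80

$112.80


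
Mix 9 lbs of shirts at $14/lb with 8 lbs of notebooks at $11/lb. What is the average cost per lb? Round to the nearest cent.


Cost of shirts:
9 x $14 = $126
Cost of notebooks:
8 x $11 = $88
Total cost: $126 + $88 = $214
Total weight: 17 lbs
Average: $214 / 17 = $12.5882... ≈ $12.59/lb

$12.59/lb


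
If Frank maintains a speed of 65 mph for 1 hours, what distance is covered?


Use the formula: distance = speed x time
Speed = 65 mph, Time = 1 hours
65 x 1 = 65 miles

65 miles


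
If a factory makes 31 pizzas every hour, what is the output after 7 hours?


Production rate: 31 pizzas per hour
Time: 7 hours
Total: 31 x 7 = 217 pizzas

217 pizzas


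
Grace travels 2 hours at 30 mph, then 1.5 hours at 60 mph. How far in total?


Leg 1 distance:
30 x 2 = 60 miles
Leg 2 distance:
60 x 1.5 = 90 miles
Total distance:
60 + 90 = 150 miles

150 miles


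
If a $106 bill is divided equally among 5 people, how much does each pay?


Total bill: $106
Number of people: 5
Each pays: $106 / 5 = $21.20

$21.20


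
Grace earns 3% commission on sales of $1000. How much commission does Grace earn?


Convert rate to decimal:
3% = 0.03
Multiply by sales:
$1000 x 0.03 = $30

$30


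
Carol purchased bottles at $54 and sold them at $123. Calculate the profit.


Selling price = $123
Cost price = $54
Profit = selling price - cost price:
Profit = $123 - $54 = $69

$69


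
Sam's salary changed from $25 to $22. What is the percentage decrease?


Find the absolute change:
|22 - 25| = 3
Divide by original and multiply by 100:
3 / 25 x 100 = 12%

12%


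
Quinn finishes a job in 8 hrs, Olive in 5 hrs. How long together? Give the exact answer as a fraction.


Quinn's rate: 1/8 of the job per hour
Olive's rate: 1/5 of the job per hour
Combined rate: 1/8 + 1/5 = 13/40 per hour
Time = 1 / (13/40) = 40/13 hours (≈ 3.08 hours)

40/13 hours


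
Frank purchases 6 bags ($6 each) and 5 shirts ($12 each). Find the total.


Cost of bags:
6 x $6 = $36
Cost of shirts:
5 x $12 = $60
Add both:
$36 + $60 = $96

$96


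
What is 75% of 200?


Convert percentage to decimal:
75% = 0.75
Multiply:
200 x 0.75 = 150

150


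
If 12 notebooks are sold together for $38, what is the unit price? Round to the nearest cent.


Total cost: $38
Number of items: 12
Unit price: $38 / 12 = $3.1666... ≈ $3.17

$3.17


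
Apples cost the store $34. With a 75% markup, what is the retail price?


Calculate the markup amount:
75% of $34 = $25.50
Add to cost:
$34 + $25.50 = $59.50

$59.50


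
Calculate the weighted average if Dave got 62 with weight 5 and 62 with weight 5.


Weighted sum:
5 x 62 + 5 x 62 = 620
Total weight:
5 + 5 = 10
Weighted average:
620 / 10 = 62

62


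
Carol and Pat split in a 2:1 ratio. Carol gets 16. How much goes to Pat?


Find the multiplier:
16 / 2 = 8
Apply to Pat's share:
1 x 8 = 8

8


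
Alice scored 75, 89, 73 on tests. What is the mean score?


Add the scores:
75 + 89 + 73 = 237
Divide by the number of tests:
237 / 3 = 79

79


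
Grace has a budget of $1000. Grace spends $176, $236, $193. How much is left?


Add up expenses:
$176 + $236 + $193 = $605
Subtract from budget:
$1000 - $605 = $395

$395


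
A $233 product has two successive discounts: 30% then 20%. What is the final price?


First discount:
30% of $233 = $69.90
Price after first discount:
$233 - $69.90 = $163.10
Second discount:
20% of $163.10 = $32.62
Final price:
$163.10 - $32.62 = $130.48

$130.48


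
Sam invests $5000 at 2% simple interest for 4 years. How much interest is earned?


Use the formula I = P x R x T / 100
P x R x T = 5000 x 2 x 4 = 40000
I = 40000 / 100 = $400

$400


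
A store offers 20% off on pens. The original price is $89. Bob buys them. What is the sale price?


Calculate the discount amount:
20% of $89 = $17.80
Subtract from original:
$89 - $17.80 = $71.20

$71.20


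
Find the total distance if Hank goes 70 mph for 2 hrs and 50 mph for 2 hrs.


Leg 1 distance:
70 x 2 = 140 miles
Leg 2 distance:
50 x 2 = 100 miles
Total distance:
140 + 100 = 240 miles

240 miles


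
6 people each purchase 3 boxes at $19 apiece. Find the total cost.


Cost per person:
3 x $19 = $57
Group total:
6 x $57 = $342

$342


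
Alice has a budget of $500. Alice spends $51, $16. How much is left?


Add up expenses:
$51 + $16 = $67
Subtract from budget:
$500 - $67 = $433

$433


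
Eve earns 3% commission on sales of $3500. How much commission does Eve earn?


Convert rate to decimal:
3% = 0.03
Multiply by sales:
$3500 x 0.03 = $105

$105


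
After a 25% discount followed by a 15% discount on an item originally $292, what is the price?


First discount:
25% of $292 = $73
Price after first discount:
$292 - $73 = $219
Second discount:
15% of $219 = $32.85
Final price:
$219 - $32.85 = $186.15

$186.15


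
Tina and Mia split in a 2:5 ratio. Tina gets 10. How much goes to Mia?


Find the multiplier:
10 / 2 = 5
Apply to Mia's share:
5 x 5 = 25

25


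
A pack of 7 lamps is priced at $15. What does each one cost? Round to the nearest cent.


Total cost: $15
Number of items: 7
Unit price: $15 / 7 = $2.1428... ≈ $2.14

$2.14


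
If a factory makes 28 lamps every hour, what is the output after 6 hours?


Production rate: 28 lamps per hour
Time: 6 hours
Total: 28 x 6 = 168 lamps

168 lamps


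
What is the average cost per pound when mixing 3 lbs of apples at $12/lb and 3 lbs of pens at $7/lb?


Cost of apples:
3 x $12 = $36
Cost of pens:
3 x $7 = $21
Total cost: $36 + $21 = $57
Total weight: 6 lbs
Average: $57 / 6 = $9.50/lb

$9.50/lb


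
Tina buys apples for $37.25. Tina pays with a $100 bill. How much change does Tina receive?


Start with the amount paid:
$100
Subtract the price:
$100 - $37.25 = $62.75

$62.75


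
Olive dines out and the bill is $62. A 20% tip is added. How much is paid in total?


Calculate the tip:
20% of $62 = $12.40
Add tip to meal cost:
$62 + $12.40 = $74.40

$74.40


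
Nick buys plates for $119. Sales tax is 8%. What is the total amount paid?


Calculate the tax:
8% of $119 = $9.52
Add tax to price:
$119 + $9.52 = $128.52

$128.52


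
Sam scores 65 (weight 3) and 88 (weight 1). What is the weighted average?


Weighted sum:
3 x 65 + 1 x 88 = 283
Total weight:
3 + 1 = 4
Weighted average:
283 / 4 = 70.75

70.75


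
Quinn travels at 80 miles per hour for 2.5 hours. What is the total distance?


Use the formula: distance = speed x time
Speed = 80 mph, Time = 2.5 hours
80 x 2.5 = 200 miles

200 miles


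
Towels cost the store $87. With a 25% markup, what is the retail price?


Calculate the markup amount:
25% of $87 = $21.75
Add to cost:
$87 + $21.75 = $108.75

$108.75


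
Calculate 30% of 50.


Convert percentage to decimal:
30% = 0.3
Multiply:
50 x 0.3 = 15

15


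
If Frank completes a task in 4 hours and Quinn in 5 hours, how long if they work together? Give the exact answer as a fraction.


Frank's rate: 1/4 of the job per hour
Quinn's rate: 1/5 of the job per hour
Combined rate: 1/4 + 1/5 = 9/20 per hour
Time = 1 / (9/20) = 20/9 hours (≈ 2.22 hours)

20/9 hours


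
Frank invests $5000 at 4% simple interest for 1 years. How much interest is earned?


Use the formula I = P x R x T / 100
P x R x T = 5000 x 4 x 1 = 20000
I = 20000 / 100 = $200

$200


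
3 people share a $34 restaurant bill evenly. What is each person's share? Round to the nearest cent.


Total bill: $34
Number of people: 3
Each pays: $34 / 3 = $11.3333... ≈ $11.33

$11.33


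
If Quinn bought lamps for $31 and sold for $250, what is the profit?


Selling price = $250
Cost price = $31
Profit = selling price - cost price:
Profit = $250 - $31 = $219

$219


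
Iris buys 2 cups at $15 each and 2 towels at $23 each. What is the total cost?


Cost of cups:
2 x $15 = $30
Cost of towels:
2 x $23 = $46
Add both:
$30 + $46 = $76

$76


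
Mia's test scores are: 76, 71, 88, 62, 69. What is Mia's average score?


Add the scores:
76 + 71 + 88 + 62 + 69 = 366
Divide by the number of tests:
366 / 5 = 73.2

73.2


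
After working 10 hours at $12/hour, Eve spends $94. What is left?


Calculate earnings:
10 x $12 = $120
Subtract spending:
$120 - $94 = $26

$26


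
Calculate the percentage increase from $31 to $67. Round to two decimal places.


Find the absolute change:
|67 - 31| = 36
Divide by original and multiply by 100:
36 / 31 x 100 = 116.1290...% ≈ 116.13%

116.13%


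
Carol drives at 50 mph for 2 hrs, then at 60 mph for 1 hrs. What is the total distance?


Leg 1 distance:
50 x 2 = 100 miles
Leg 2 distance:
60 x 1 = 60 miles
Total distance:
100 + 60 = 160 miles

160 miles


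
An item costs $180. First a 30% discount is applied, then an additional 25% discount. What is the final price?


First discount:
30% of $180 = $54
Price after first discount:
$180 - $54 = $126
Second discount:
25% of $126 = $31.50
Final price:
$126 - $31.50 = $94.50

$94.50


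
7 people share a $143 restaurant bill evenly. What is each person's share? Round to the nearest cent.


Total bill: $143
Number of people: 7
Each pays: $143 / 7 = $20.4285... ≈ $20.43

$20.43


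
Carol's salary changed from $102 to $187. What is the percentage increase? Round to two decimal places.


Find the absolute change:
|187 - 102| = 85
Divide by original and multiply by 100:
85 / 102 x 100 = 83.3333...% ≈ 83.33%

83.33%


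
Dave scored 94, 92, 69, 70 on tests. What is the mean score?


Add the scores:
94 + 92 + 69 + 70 = 325
Divide by the number of tests:
325 / 4 = 81.25

81.25


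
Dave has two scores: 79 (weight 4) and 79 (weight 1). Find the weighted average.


Weighted sum:
4 x 79 + 1 x 79 = 395
Total weight:
4 + 1 = 5
Weighted average:
395 / 5 = 79

79


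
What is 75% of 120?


Convert percentage to decimal:
75% = 0.75
Multiply:
120 x 0.75 = 90

90


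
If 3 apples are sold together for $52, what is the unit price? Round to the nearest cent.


Total cost: $52
Number of items: 3
Unit price: $52 / 3 = $17.3333... ≈ $17.33

$17.33


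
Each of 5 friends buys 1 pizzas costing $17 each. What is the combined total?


Cost per person:
1 x $17 = $17
Group total:
5 x $17 = $85

$85


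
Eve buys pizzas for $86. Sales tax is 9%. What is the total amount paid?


Calculate the tax:
9% of $86 = $7.74
Add tax to price:
$86 + $7.74 = $93.74

$93.74


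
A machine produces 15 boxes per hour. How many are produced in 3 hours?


Production rate: 15 boxes per hour
Time: 3 hours
Total: 15 x 3 = 45 boxes

45 boxes


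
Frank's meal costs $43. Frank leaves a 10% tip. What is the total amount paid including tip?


Calculate the tip:
10% of $43 = $4.30
Add tip to meal cost:
$43 + $4.30 = $47.30

$47.30


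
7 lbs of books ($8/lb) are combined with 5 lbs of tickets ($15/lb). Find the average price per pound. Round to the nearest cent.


Cost of books:
7 x $8 = $56
Cost of tickets:
5 x $15 = $75
Total cost: $56 + $75 = $131
Total weight: 12 lbs
Average: $131 / 12 = $10.9166... ≈ $10.92/lb

$10.92/lb


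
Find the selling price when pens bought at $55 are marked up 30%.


Calculate the markup amount:
30% of $55 = $16.50
Add to cost:
$55 + $16.50 = $71.50

$71.50


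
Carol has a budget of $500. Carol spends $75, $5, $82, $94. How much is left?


Add up expenses:
$75 + $5 + $82 + $94 = $256
Subtract from budget:
$500 - $256 = $244

$244


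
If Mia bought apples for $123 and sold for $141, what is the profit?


Selling price = $141
Cost price = $123
Profit = selling price - cost price:
Profit = $141 - $123 = $18

$18


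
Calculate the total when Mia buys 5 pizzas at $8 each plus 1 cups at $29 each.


Cost of pizzas:
5 x $8 = $40
Cost of cups:
1 x $29 = $29
Add both:
$40 + $29 = $69

$69


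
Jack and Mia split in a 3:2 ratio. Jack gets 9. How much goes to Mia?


Find the multiplier:
9 / 3 = 3
Apply to Mia's share:
2 x 3 = 6

6


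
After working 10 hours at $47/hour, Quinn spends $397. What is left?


Calculate earnings:
10 x $47 = $470
Subtract spending:
$470 - $397 = $73

$73


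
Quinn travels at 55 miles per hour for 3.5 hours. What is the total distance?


Use the formula: distance = speed x time
Speed = 55 mph, Time = 3.5 hours
55 x 3.5 = 192.5 miles

192.5 miles


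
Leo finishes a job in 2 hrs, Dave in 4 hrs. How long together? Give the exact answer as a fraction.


Leo's rate: 1/2 of the job per hour
Dave's rate: 1/4 of the job per hour
Combined rate: 1/2 + 1/4 = 3/4 per hour
Time = 1 / (3/4) = 4/3 hours (≈ 1.33 hours)

4/3 hours


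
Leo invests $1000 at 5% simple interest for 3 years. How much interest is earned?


Use the formula I = P x R x T / 100
P x R x T = 1000 x 5 x 3 = 15000
I = 15000 / 100 = $150

$150


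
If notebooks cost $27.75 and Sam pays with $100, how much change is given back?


Start with the amount paid:
$100
Subtract the price:
$100 - $27.75 = $72.25

$72.25


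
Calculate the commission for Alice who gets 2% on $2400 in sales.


Convert rate to decimal:
2% = 0.02
Multiply by sales:
$2400 x 0.02 = $48

$48


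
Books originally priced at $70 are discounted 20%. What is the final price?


Calculate the discount amount:
20% of $70 = $14
Subtract from original:
$70 - $14 = $56

$56


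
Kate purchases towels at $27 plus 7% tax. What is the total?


Calculate the tax:
7% of $27 = $1.89
Add tax to price:
$27 + $1.89 = $28.89

$28.89


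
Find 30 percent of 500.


Convert percentage to decimal:
30% = 0.3
Multiply:
500 x 0.3 = 150

150


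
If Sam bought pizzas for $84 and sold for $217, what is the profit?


Selling price = $217
Cost price = $84
Profit = selling price - cost price:
Profit = $217 - $84 = $133

$133


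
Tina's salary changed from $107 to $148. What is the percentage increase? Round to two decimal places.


Find the absolute change:
|148 - 107| = 41
Divide by original and multiply by 100:
41 / 107 x 100 = 38.3177...% ≈ 38.32%

38.32%


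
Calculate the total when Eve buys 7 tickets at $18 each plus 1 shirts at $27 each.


Cost of tickets:
7 x $18 = $126
Cost of shirts:
1 x $27 = $27
Add both:
$126 + $27 = $153

$153


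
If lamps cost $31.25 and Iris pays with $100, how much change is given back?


Start with the amount paid:
$100
Subtract the price:
$100 - $31.25 = $68.75

$68.75


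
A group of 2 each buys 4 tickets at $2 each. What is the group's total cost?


Cost per person:
4 x $2 = $8
Group total:
2 x $8 = $16

$16


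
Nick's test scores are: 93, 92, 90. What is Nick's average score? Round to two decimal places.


Add the scores:
93 + 92 + 90 = 275
Divide by the number of tests:
275 / 3 = 91.6666... ≈ 91.67

91.67


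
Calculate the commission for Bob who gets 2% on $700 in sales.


Convert rate to decimal:
2% = 0.02
Multiply by sales:
$700 x 0.02 = $14

$14


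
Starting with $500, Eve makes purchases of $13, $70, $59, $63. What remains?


Add up expenses:
$13 + $70 + $59 + $63 = $205
Subtract from budget:
$500 - $205 = $295

$295


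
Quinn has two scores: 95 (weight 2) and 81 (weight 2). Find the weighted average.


Weighted sum:
2 x 95 + 2 x 81 = 352
Total weight:
2 + 2 = 4
Weighted average:
352 / 4 = 88

88


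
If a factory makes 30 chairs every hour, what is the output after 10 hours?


Production rate: 30 chairs per hour
Time: 10 hours
Total: 30 x 10 = 300 chairs

300 chairs


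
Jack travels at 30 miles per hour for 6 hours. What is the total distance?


Use the formula: distance = speed x time
Speed = 30 mph, Time = 6 hours
30 x 6 = 180 miles

180 miles


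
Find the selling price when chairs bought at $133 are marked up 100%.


Calculate the markup amount:
100% of $133 = $133
Add to cost:
$133 + $133 = $266

$266


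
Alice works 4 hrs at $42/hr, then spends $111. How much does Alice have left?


Calculate earnings:
4 x $42 = $168
Subtract spending:
$168 - $111 = $57

$57


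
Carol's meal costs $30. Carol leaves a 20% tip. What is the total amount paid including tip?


Calculate the tip:
20% of $30 = $6
Add tip to meal cost:
$30 + $6 = $36

$36


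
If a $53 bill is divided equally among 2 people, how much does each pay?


Total bill: $53
Number of people: 2
Each pays: $53 / 2 = $26.50

$26.50


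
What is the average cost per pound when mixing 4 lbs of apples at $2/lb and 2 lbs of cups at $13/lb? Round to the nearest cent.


Cost of apples:
4 x $2 = $8
Cost of cups:
2 x $13 = $26
Total cost: $8 + $26 = $34
Total weight: 6 lbs
Average: $34 / 6 = $5.6666... ≈ $5.67/lb

$5.67/lb


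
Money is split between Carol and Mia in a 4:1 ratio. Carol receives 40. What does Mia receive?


Find the multiplier:
40 / 4 = 10
Apply to Mia's share:
1 x 10 = 10

10


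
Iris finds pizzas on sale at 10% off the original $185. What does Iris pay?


Calculate the discount amount:
10% of $185 = $18.50
Subtract from original:
$185 - $18.50 = $166.50

$166.50


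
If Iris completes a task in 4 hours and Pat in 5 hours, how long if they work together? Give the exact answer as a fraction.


Iris's rate: 1/4 of the job per hour
Pat's rate: 1/5 of the job per hour
Combined rate: 1/4 + 1/5 = 9/20 per hour
Time = 1 / (9/20) = 20/9 hours (≈ 2.22 hours)

20/9 hours


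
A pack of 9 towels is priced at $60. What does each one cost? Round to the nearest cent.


Total cost: $60
Number of items: 9
Unit price: $60 / 9 = $6.6666... ≈ $6.67

$6.67


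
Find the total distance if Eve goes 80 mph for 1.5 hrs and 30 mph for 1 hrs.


Leg 1 distance:
80 x 1.5 = 120 miles
Leg 2 distance:
30 x 1 = 30 miles
Total distance:
120 + 30 = 150 miles

150 miles


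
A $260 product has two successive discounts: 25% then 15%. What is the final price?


First discount:
25% of $260 = $65
Price after first discount:
$260 - $65 = $195
Second discount:
15% of $195 = $29.25
Final price:
$195 - $29.25 = $165.75

$165.75


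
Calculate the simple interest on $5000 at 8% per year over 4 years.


Use the formula I = P x R x T / 100
P x R x T = 5000 x 8 x 4 = 160000
I = 160000 / 100 = $1600

$1600


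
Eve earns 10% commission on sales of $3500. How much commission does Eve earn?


Convert rate to decimal:
10% = 0.1
Multiply by sales:
$3500 x 0.1 = $350

$350


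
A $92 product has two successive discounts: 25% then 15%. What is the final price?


First discount:
25% of $92 = $23
Price after first discount:
$92 - $23 = $69
Second discount:
15% of $69 = $10.35
Final price:
$69 - $10.35 = $58.65

$58.65


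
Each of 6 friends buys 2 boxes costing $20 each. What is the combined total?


Cost per person:
2 x $20 = $40
Group total:
6 x $40 = $240

$240


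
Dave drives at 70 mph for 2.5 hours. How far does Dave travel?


Use the formula: distance = speed x time
Speed = 70 mph, Time = 2.5 hours
70 x 2.5 = 175 miles

175 miles


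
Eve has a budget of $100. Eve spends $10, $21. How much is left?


Add up expenses:
$10 + $21 = $31
Subtract from budget:
$100 - $31 = $69

$69


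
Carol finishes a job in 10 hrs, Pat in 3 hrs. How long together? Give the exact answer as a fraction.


Carol's rate: 1/10 of the job per hour
Pat's rate: 1/3 of the job per hour
Combined rate: 1/10 + 1/3 = 13/30 per hour
Time = 1 / (13/30) = 30/13 hours (≈ 2.31 hours)

30/13 hours


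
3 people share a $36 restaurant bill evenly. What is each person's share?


Total bill: $36
Number of people: 3
Each pays: $36 / 3 = $12

$12


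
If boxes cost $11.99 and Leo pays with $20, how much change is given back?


Start with the amount paid:
$20
Subtract the price:
$20 - $11.99 = $8.01

$8.01


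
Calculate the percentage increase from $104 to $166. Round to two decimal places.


Find the absolute change:
|166 - 104| = 62
Divide by original and multiply by 100:
62 / 104 x 100 = 59.6153...% ≈ 59.62%

59.62%


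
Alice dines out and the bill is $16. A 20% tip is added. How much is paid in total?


Calculate the tip:
20% of $16 = $3.20
Add tip to meal cost:
$16 + $3.20 = $19.20

$19.20


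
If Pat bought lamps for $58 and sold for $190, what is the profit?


Selling price = $190
Cost price = $58
Profit = selling price - cost price:
Profit = $190 - $58 = $132

$132


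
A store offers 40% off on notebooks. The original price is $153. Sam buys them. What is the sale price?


Calculate the discount amount:
40% of $153 = $61.20
Subtract from original:
$153 - $61.20 = $91.80

$91.80


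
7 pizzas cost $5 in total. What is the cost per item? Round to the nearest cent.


Total cost: $5
Number of items: 7
Unit price: $5 / 7 = $0.7142... ≈ $0.71

$0.71


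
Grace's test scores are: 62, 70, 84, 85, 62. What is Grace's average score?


Add the scores:
62 + 70 + 84 + 85 + 62 = 363
Divide by the number of tests:
363 / 5 = 72.6

72.6


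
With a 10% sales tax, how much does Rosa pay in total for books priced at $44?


Calculate the tax:
10% of $44 = $4.40
Add tax to price:
$44 + $4.40 = $48.40

$48.40


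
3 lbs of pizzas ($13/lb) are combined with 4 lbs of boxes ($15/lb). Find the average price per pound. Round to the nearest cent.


Cost of pizzas:
3 x $13 = $39
Cost of boxes:
4 x $15 = $60
Total cost: $39 + $60 = $99
Total weight: 7 lbs
Average: $99 / 7 = $14.1428... ≈ $14.14/lb

$14.14/lb


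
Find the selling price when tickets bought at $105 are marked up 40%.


Calculate the markup amount:
40% of $105 = $42
Add to cost:
$105 + $42 = $147

$147


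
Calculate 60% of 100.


Convert percentage to decimal:
60% = 0.6
Multiply:
100 x 0.6 = 60

60


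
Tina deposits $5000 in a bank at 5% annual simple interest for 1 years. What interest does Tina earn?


Use the formula I = P x R x T / 100
P x R x T = 5000 x 5 x 1 = 25000
I = 25000 / 100 = $250

$250


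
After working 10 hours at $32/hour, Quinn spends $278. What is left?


Calculate earnings:
10 x $32 = $320
Subtract spending:
$320 - $278 = $42

$42


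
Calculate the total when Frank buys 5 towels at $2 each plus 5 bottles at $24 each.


Cost of towels:
5 x $2 = $10
Cost of bottles:
5 x $24 = $120
Add both:
$10 + $120 = $130

$130


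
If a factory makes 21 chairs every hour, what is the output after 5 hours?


Production rate: 21 chairs per hour
Time: 5 hours
Total: 21 x 5 = 105 chairs

105 chairs


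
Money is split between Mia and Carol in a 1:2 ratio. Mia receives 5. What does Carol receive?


Find the multiplier:
5 / 1 = 5
Apply to Carol's share:
2 x 5 = 10

10


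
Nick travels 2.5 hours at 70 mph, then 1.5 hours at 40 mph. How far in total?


Leg 1 distance:
70 x 2.5 = 175 miles
Leg 2 distance:
40 x 1.5 = 60 miles
Total distance:
175 + 60 = 235 miles

235 miles


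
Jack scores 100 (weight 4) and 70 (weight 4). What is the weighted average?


Weighted sum:
4 x 100 + 4 x 70 = 680
Total weight:
4 + 4 = 8
Weighted average:
680 / 8 = 85

85


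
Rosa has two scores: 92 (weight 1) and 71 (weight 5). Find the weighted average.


Weighted sum:
1 x 92 + 5 x 71 = 447
Total weight:
1 + 5 = 6
Weighted average:
447 / 6 = 74.5

74.5


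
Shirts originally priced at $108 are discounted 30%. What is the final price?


Calculate the discount amount:
30% of $108 = $32.40
Subtract from original:
$108 - $32.40 = $75.60

$75.60


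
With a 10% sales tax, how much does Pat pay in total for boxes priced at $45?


Calculate the tax:
10% of $45 = $4.50
Add tax to price:
$45 + $4.50 = $49.50

$49.50


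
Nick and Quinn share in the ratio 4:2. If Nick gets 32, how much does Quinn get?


Find the multiplier:
32 / 4 = 8
Apply to Quinn's share:
2 x 8 = 16

16


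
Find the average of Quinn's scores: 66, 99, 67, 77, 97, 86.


Add the scores:
66 + 99 + 67 + 77 + 97 + 86 = 492
Divide by the number of tests:
492 / 6 = 82

82


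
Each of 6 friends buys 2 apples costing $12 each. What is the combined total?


Cost per person:
2 x $12 = $24
Group total:
6 x $24 = $144

$144


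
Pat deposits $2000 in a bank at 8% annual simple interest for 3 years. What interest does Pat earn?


Use the formula I = P x R x T / 100
P x R x T = 2000 x 8 x 3 = 48000
I = 48000 / 100 = $480

$480


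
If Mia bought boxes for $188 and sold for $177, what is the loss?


Selling price = $177
Cost price = $188
Loss = cost price - selling price:
Loss = $188 - $177 = $11

$11


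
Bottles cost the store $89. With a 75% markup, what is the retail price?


Calculate the markup amount:
75% of $89 = $66.75
Add to cost:
$89 + $66.75 = $155.75

$155.75


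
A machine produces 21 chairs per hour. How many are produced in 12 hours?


Production rate: 21 chairs per hour
Time: 12 hours
Total: 21 x 12 = 252 chairs

252 chairs


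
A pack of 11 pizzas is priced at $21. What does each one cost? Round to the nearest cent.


Total cost: $21
Number of items: 11
Unit price: $21 / 11 = $1.9090... ≈ $1.91

$1.91


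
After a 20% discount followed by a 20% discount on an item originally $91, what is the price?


First discount:
20% of $91 = $18.20
Price after first discount:
$91 - $18.20 = $72.80
Second discount:
20% of $72.80 = $14.56
Final price:
$72.80 - $14.56 = $58.24

$58.24


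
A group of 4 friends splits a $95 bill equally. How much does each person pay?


Total bill: $95
Number of people: 4
Each pays: $95 / 4 = $23.75

$23.75


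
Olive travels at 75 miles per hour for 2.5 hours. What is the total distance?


Use the formula: distance = speed x time
Speed = 75 mph, Time = 2.5 hours
75 x 2.5 = 187.5 miles

187.5 miles


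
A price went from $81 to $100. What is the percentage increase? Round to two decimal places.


Find the absolute change:
|100 - 81| = 19
Divide by original and multiply by 100:
19 / 81 x 100 = 23.4567...% ≈ 23.46%

23.46%


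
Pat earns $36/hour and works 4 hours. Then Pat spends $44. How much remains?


Calculate earnings:
4 x $36 = $144
Subtract spending:
$144 - $44 = $100

$100


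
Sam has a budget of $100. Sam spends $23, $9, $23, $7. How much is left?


Add up expenses:
$23 + $9 + $23 + $7 = $62
Subtract from budget:
$100 - $62 = $38

$38


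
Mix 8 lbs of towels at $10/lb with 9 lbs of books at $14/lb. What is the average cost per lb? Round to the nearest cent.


Cost of towels:
8 x $10 = $80
Cost of books:
9 x $14 = $126
Total cost: $80 + $126 = $206
Total weight: 17 lbs
Average: $206 / 17 = $12.1176... ≈ $12.12/lb

$12.12/lb


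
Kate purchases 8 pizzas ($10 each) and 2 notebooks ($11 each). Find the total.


Cost of pizzas:
8 x $10 = $80
Cost of notebooks:
2 x $11 = $22
Add both:
$80 + $22 = $102

$102


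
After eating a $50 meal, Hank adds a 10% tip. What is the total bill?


Calculate the tip:
10% of $50 = $5
Add tip to meal cost:
$50 + $5 = $55

$55
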